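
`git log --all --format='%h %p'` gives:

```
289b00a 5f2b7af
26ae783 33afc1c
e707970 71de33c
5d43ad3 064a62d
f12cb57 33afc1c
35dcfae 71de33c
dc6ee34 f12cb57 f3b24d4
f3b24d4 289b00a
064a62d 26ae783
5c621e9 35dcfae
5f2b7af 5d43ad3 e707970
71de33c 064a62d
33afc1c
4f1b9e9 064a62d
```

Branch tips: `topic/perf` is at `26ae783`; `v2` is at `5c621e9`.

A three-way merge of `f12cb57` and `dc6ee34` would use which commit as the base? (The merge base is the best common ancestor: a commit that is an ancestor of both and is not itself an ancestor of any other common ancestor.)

Ancestors of f12cb57: {33afc1c, f12cb57}.
Ancestors of dc6ee34: {064a62d, 26ae783, 289b00a, 33afc1c, 5d43ad3, 5f2b7af, 71de33c, dc6ee34, e707970, f12cb57, f3b24d4}.
Common ancestors: {33afc1c, f12cb57}.
Among these, f12cb57 is not an ancestor of any other common ancestor — it is the merge base.

f12cb57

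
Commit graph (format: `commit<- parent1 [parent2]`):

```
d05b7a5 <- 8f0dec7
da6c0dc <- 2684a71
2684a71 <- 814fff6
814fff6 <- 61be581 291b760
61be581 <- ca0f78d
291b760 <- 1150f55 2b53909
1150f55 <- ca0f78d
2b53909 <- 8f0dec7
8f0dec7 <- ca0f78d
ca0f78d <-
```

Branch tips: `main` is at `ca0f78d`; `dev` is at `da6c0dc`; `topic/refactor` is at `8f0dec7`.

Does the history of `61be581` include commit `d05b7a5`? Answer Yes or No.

No

Ancestors of 61be581: {61be581, ca0f78d}.
d05b7a5 is not in that set, so it is not an ancestor of 61be581.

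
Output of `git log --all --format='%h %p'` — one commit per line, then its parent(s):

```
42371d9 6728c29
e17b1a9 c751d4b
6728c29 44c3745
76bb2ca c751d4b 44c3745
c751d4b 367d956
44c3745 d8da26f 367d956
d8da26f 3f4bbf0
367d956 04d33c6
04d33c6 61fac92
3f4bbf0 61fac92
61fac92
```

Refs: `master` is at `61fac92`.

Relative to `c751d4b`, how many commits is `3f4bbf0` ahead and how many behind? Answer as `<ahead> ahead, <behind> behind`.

1 ahead, 3 behind

Reachable from 3f4bbf0: {3f4bbf0, 61fac92}.
Reachable from c751d4b: {04d33c6, 367d956, 61fac92, c751d4b}.
Only in 3f4bbf0's history (ahead): {3f4bbf0} — 1.
Only in c751d4b's history (behind): {04d33c6, 367d956, c751d4b} — 3.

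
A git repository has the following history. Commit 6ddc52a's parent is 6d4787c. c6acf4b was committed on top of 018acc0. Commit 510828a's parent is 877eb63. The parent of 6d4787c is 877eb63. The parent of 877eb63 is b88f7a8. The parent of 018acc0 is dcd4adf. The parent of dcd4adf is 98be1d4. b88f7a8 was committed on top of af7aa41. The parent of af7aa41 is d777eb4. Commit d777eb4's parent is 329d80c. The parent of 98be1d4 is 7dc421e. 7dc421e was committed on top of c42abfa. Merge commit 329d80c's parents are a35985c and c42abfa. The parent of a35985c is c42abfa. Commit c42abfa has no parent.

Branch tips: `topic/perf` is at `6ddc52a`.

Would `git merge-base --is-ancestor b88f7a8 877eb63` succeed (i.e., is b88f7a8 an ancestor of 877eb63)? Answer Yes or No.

Yes

Ancestors of 877eb63 (commits reachable by following parents): {329d80c, 877eb63, a35985c, af7aa41, b88f7a8, c42abfa, d777eb4}.
b88f7a8 is in that set, so it is an ancestor of 877eb63.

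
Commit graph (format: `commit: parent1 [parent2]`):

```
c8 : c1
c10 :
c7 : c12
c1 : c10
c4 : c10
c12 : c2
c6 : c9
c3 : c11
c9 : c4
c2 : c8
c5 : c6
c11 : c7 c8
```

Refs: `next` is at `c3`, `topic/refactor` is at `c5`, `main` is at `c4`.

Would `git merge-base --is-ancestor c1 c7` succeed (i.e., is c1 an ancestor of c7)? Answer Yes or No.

Ancestors of c7 (commits reachable by following parents): {c1, c10, c12, c2, c7, c8}.
c1 is in that set, so it is an ancestor of c7.

Yes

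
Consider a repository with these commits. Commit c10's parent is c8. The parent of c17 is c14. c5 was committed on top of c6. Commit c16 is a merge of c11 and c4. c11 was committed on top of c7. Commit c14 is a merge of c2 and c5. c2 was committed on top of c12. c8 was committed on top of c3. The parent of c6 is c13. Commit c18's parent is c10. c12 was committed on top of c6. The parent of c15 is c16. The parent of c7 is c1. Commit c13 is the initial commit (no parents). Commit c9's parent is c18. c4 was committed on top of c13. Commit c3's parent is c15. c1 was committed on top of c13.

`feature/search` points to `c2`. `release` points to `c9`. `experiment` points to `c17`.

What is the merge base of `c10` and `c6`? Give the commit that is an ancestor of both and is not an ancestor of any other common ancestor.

c13

Ancestors of c10: {c1, c10, c11, c13, c15, c16, c3, c4, c7, c8}.
Ancestors of c6: {c13, c6}.
Common ancestors: {c13}.
The only common ancestor is c13, so it is the merge base.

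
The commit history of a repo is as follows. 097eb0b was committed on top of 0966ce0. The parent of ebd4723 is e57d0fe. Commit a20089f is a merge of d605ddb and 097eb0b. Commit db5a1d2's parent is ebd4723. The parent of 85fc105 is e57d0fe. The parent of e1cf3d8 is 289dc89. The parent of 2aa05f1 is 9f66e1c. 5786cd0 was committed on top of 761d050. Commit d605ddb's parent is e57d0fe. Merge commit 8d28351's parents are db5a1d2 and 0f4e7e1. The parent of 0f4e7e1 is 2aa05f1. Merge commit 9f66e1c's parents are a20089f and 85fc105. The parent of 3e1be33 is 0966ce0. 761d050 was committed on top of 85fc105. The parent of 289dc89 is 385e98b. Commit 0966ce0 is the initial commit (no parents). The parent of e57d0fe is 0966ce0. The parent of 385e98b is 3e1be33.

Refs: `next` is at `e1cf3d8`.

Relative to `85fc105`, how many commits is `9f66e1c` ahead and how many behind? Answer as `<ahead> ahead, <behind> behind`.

4 ahead, 0 behind

Reachable from 9f66e1c: {0966ce0, 097eb0b, 85fc105, 9f66e1c, a20089f, d605ddb, e57d0fe}.
Reachable from 85fc105: {0966ce0, 85fc105, e57d0fe}.
Only in 9f66e1c's history (ahead): {097eb0b, 9f66e1c, a20089f, d605ddb} — 4.
Only in 85fc105's history (behind): {} — 0.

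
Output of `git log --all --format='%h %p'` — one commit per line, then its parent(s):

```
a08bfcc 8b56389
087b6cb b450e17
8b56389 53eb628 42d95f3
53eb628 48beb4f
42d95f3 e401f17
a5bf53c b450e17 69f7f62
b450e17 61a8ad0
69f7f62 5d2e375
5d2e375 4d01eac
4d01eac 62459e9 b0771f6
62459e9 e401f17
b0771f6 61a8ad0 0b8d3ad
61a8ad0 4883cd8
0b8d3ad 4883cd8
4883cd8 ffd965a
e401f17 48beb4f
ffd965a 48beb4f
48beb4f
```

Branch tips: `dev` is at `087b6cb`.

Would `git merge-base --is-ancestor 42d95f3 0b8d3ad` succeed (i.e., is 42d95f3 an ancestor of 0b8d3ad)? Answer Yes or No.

Ancestors of 0b8d3ad: {0b8d3ad, 4883cd8, 48beb4f, ffd965a}.
42d95f3 is not in that set, so it is not an ancestor of 0b8d3ad.

No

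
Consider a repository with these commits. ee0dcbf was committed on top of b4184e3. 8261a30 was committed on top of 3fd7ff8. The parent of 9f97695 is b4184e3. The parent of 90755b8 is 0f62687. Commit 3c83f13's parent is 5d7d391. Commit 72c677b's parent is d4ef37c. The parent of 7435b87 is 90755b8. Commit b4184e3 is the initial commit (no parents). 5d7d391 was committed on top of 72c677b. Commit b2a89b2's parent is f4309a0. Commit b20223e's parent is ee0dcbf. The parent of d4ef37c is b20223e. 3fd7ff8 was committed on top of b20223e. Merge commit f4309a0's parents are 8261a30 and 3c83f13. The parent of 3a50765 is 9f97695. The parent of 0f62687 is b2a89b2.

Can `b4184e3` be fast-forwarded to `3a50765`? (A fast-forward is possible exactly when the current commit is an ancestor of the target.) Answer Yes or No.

A fast-forward from b4184e3 to 3a50765 is possible iff b4184e3 is an ancestor of 3a50765.
Ancestors of 3a50765: {3a50765, 9f97695, b4184e3}.
b4184e3 is among them, so fast-forward is possible.

Yes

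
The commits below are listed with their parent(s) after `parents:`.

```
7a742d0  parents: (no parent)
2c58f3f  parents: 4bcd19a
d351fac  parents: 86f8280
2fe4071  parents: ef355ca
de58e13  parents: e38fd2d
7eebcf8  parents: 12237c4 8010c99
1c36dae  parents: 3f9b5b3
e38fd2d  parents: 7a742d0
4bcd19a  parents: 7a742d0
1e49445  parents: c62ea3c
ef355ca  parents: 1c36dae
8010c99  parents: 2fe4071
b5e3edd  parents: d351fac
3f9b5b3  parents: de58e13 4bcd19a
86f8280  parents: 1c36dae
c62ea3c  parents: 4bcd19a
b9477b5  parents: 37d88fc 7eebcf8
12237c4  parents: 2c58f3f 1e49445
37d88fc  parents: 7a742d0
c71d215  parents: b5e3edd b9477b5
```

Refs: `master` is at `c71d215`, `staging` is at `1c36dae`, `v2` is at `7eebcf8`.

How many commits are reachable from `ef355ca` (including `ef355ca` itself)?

7

Walking parent pointers from ef355ca: reachable set = {1c36dae, 3f9b5b3, 4bcd19a, 7a742d0, de58e13, e38fd2d, ef355ca}.
That is 7 commits.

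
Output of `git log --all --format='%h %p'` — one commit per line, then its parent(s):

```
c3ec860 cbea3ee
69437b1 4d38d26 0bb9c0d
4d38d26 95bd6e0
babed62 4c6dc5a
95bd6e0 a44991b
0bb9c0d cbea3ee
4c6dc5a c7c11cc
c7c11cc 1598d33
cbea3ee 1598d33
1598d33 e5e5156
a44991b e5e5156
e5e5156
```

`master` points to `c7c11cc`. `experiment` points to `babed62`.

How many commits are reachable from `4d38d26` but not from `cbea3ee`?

Reachable from 4d38d26: {4d38d26, 95bd6e0, a44991b, e5e5156}.
Reachable from cbea3ee: {1598d33, cbea3ee, e5e5156}.
In 4d38d26's history but not cbea3ee's: {4d38d26, 95bd6e0, a44991b} — 3 commits.

3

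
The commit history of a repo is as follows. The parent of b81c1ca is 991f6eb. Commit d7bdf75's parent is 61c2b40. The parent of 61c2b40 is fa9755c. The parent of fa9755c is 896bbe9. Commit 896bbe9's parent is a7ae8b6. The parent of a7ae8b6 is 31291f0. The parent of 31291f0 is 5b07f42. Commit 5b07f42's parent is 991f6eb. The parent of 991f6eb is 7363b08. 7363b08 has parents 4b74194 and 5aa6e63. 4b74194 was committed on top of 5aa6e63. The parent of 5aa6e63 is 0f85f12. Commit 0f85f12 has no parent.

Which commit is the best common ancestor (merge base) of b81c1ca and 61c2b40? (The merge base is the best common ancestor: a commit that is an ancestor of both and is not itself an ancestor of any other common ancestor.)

991f6eb

Ancestors of b81c1ca: {0f85f12, 4b74194, 5aa6e63, 7363b08, 991f6eb, b81c1ca}.
Ancestors of 61c2b40: {0f85f12, 31291f0, 4b74194, 5aa6e63, 5b07f42, 61c2b40, 7363b08, 896bbe9, 991f6eb, a7ae8b6, fa9755c}.
Common ancestors: {0f85f12, 4b74194, 5aa6e63, 7363b08, 991f6eb}.
Among these, 991f6eb is not an ancestor of any other common ancestor — it is the merge base.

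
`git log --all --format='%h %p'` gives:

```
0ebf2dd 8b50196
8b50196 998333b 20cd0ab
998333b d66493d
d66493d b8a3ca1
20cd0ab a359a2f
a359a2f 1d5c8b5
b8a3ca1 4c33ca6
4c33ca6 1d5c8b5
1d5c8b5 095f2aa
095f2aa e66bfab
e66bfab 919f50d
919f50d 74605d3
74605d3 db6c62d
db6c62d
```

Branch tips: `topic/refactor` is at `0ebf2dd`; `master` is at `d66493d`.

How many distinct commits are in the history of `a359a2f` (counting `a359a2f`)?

7

Walking parent pointers from a359a2f: reachable set = {095f2aa, 1d5c8b5, 74605d3, 919f50d, a359a2f, db6c62d, e66bfab}.
That is 7 commits.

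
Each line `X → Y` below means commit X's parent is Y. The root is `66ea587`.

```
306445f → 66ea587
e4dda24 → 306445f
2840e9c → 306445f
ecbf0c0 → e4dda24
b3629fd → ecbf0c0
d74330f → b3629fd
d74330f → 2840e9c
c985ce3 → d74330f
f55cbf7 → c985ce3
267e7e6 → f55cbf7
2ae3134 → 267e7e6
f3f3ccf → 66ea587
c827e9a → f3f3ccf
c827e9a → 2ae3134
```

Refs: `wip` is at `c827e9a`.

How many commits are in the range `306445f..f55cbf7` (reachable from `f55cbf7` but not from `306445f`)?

Reachable from f55cbf7: {2840e9c, 306445f, 66ea587, b3629fd, c985ce3, d74330f, e4dda24, ecbf0c0, f55cbf7}.
Reachable from 306445f: {306445f, 66ea587}.
In f55cbf7's history but not 306445f's: {2840e9c, b3629fd, c985ce3, d74330f, e4dda24, ecbf0c0, f55cbf7} — 7 commits.

7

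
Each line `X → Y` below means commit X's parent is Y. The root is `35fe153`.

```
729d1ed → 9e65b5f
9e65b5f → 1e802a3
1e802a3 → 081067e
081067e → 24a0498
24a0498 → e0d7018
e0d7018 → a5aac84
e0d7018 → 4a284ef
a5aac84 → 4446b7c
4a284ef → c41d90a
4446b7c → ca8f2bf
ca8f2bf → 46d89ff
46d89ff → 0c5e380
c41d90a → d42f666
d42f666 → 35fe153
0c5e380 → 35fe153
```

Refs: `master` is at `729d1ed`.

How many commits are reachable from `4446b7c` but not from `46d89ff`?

Reachable from 4446b7c: {0c5e380, 35fe153, 4446b7c, 46d89ff, ca8f2bf}.
Reachable from 46d89ff: {0c5e380, 35fe153, 46d89ff}.
In 4446b7c's history but not 46d89ff's: {4446b7c, ca8f2bf} — 2 commits.

2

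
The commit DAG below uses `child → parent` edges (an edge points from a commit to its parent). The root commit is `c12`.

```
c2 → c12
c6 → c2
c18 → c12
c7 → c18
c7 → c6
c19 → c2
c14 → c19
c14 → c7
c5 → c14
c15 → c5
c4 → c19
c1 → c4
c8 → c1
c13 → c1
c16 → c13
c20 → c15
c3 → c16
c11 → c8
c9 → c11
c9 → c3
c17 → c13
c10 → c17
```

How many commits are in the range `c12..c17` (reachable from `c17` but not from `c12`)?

Reachable from c17: {c1, c12, c13, c17, c19, c2, c4}.
Reachable from c12: {c12}.
In c17's history but not c12's: {c1, c13, c17, c19, c2, c4} — 6 commits.

6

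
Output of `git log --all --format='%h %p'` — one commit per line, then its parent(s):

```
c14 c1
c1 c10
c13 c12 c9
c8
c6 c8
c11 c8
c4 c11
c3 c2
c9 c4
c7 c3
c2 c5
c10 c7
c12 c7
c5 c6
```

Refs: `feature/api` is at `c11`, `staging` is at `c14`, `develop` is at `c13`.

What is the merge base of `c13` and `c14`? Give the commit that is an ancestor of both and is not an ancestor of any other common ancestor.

Ancestors of c13: {c11, c12, c13, c2, c3, c4, c5, c6, c7, c8, c9}.
Ancestors of c14: {c1, c10, c14, c2, c3, c5, c6, c7, c8}.
Common ancestors: {c2, c3, c5, c6, c7, c8}.
Among these, c7 is not an ancestor of any other common ancestor — it is the merge base.

c7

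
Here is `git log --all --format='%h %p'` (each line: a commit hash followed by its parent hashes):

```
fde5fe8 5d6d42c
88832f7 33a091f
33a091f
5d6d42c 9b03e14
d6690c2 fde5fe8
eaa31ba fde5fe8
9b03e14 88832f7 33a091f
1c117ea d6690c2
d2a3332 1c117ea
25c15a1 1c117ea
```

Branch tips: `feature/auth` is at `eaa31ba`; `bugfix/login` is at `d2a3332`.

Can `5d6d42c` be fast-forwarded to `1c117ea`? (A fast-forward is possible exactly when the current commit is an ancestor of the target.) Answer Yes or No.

A fast-forward from 5d6d42c to 1c117ea is possible iff 5d6d42c is an ancestor of 1c117ea.
Ancestors of 1c117ea: {1c117ea, 33a091f, 5d6d42c, 88832f7, 9b03e14, d6690c2, fde5fe8}.
5d6d42c is among them, so fast-forward is possible.

Yes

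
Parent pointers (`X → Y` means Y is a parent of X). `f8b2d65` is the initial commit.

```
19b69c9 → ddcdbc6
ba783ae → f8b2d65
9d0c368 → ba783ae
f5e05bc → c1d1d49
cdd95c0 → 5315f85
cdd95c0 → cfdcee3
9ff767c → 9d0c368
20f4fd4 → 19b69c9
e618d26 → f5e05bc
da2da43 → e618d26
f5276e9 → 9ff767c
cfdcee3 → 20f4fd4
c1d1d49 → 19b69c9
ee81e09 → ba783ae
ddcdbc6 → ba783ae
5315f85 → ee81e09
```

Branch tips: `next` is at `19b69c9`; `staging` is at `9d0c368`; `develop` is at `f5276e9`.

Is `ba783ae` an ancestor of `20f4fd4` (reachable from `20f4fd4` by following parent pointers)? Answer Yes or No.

Yes

Ancestors of 20f4fd4 (commits reachable by following parents): {19b69c9, 20f4fd4, ba783ae, ddcdbc6, f8b2d65}.
ba783ae is in that set, so it is an ancestor of 20f4fd4.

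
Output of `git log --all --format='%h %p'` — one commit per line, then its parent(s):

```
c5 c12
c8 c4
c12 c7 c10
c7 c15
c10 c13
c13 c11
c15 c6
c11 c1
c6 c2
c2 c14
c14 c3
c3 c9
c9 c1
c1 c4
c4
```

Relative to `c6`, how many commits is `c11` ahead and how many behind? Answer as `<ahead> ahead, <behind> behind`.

1 ahead, 5 behind

Reachable from c11: {c1, c11, c4}.
Reachable from c6: {c1, c14, c2, c3, c4, c6, c9}.
Only in c11's history (ahead): {c11} — 1.
Only in c6's history (behind): {c14, c2, c3, c6, c9} — 5.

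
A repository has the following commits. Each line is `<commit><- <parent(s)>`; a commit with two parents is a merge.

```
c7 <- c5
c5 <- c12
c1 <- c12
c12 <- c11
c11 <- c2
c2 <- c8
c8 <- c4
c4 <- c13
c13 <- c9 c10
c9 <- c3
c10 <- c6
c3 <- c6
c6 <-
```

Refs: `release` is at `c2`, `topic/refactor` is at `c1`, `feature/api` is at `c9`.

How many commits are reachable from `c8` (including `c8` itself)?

Walking parent pointers from c8: reachable set = {c10, c13, c3, c4, c6, c8, c9}.
That is 7 commits.

7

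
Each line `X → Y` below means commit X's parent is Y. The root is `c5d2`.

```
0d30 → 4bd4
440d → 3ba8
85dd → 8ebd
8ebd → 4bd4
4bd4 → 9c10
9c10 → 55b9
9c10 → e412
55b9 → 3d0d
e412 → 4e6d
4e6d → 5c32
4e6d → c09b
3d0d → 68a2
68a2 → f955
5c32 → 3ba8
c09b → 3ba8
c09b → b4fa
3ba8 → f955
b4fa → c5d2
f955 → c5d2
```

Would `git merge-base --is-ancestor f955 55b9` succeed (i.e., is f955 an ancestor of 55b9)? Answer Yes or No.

Yes

Ancestors of 55b9 (commits reachable by following parents): {3d0d, 55b9, 68a2, c5d2, f955}.
f955 is in that set, so it is an ancestor of 55b9.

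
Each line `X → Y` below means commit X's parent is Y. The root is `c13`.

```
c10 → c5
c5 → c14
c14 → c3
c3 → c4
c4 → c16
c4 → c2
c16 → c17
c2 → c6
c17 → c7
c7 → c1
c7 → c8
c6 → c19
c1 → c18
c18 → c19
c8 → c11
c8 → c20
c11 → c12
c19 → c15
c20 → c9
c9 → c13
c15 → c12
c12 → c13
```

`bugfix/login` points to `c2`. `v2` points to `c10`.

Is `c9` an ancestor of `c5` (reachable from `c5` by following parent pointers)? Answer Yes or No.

Ancestors of c5 (commits reachable by following parents): {c1, c11, c12, c13, c14, c15, c16, c17, c18, c19, c2, c20, c3, c4, c5, c6, c7, c8, c9}.
c9 is in that set, so it is an ancestor of c5.

Yes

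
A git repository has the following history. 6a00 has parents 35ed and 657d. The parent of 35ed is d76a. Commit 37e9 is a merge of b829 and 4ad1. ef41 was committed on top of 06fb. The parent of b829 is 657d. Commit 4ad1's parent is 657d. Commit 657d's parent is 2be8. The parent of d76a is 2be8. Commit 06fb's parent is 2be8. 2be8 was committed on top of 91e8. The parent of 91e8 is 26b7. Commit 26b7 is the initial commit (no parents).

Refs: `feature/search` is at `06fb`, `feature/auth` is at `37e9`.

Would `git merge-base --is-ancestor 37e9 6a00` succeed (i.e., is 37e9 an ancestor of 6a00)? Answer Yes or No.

Ancestors of 6a00: {26b7, 2be8, 35ed, 657d, 6a00, 91e8, d76a}.
37e9 is not in that set, so it is not an ancestor of 6a00.

No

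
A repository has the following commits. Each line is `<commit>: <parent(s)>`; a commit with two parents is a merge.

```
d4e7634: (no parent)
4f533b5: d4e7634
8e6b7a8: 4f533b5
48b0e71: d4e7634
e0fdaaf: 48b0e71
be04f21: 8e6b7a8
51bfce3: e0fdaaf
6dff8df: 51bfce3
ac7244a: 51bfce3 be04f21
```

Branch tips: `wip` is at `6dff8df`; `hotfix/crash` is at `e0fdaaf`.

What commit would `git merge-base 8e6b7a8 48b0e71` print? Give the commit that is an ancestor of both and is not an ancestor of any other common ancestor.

Ancestors of 8e6b7a8: {4f533b5, 8e6b7a8, d4e7634}.
Ancestors of 48b0e71: {48b0e71, d4e7634}.
Common ancestors: {d4e7634}.
The only common ancestor is d4e7634, so it is the merge base.

d4e7634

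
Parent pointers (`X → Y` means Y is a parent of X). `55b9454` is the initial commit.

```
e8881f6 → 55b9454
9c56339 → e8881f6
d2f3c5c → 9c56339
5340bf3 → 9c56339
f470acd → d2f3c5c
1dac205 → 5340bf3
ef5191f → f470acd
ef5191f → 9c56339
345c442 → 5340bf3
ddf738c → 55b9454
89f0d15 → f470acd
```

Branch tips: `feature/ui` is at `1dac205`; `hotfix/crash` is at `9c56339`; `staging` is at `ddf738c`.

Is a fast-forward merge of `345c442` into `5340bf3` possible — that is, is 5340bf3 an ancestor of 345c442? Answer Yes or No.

Yes

A fast-forward from 5340bf3 to 345c442 is possible iff 5340bf3 is an ancestor of 345c442.
Ancestors of 345c442: {345c442, 5340bf3, 55b9454, 9c56339, e8881f6}.
5340bf3 is among them, so fast-forward is possible.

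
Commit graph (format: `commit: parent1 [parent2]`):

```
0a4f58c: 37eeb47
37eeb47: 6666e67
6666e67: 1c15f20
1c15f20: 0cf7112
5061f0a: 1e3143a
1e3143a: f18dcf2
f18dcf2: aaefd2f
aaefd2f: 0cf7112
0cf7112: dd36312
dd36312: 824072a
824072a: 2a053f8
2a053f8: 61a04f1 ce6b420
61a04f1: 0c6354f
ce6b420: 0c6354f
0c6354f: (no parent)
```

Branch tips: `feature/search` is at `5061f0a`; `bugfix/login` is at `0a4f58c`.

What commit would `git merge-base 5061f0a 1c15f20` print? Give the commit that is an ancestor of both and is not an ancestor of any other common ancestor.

Ancestors of 5061f0a: {0c6354f, 0cf7112, 1e3143a, 2a053f8, 5061f0a, 61a04f1, 824072a, aaefd2f, ce6b420, dd36312, f18dcf2}.
Ancestors of 1c15f20: {0c6354f, 0cf7112, 1c15f20, 2a053f8, 61a04f1, 824072a, ce6b420, dd36312}.
Common ancestors: {0c6354f, 0cf7112, 2a053f8, 61a04f1, 824072a, ce6b420, dd36312}.
Among these, 0cf7112 is not an ancestor of any other common ancestor — it is the merge base.

0cf7112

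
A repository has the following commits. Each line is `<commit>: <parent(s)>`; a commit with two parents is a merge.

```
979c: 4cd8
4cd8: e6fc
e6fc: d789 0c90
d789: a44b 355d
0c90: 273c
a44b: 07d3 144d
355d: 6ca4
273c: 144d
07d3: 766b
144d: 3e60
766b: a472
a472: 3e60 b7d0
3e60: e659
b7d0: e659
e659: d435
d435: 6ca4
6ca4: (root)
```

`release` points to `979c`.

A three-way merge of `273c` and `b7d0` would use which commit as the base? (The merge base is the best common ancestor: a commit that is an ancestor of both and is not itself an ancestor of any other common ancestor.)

Ancestors of 273c: {144d, 273c, 3e60, 6ca4, d435, e659}.
Ancestors of b7d0: {6ca4, b7d0, d435, e659}.
Common ancestors: {6ca4, d435, e659}.
Among these, e659 is not an ancestor of any other common ancestor — it is the merge base.

e659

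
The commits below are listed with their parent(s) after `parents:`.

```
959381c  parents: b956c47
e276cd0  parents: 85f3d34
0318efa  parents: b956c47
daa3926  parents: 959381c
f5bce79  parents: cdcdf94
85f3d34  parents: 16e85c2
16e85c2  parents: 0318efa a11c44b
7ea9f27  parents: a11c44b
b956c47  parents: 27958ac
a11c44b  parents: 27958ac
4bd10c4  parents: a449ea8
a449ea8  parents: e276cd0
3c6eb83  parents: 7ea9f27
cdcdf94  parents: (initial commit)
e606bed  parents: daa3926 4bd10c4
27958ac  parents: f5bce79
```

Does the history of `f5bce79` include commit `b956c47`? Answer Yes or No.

Ancestors of f5bce79: {cdcdf94, f5bce79}.
b956c47 is not in that set, so it is not an ancestor of f5bce79.

No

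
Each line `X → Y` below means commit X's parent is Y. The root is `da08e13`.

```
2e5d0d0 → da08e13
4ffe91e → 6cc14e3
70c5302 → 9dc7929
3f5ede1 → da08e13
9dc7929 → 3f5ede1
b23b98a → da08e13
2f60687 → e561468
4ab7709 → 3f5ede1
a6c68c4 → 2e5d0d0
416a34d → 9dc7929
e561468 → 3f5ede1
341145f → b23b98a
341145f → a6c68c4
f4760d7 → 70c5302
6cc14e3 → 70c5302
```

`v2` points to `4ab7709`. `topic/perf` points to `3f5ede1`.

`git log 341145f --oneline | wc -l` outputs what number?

5

Walking parent pointers from 341145f: reachable set = {2e5d0d0, 341145f, a6c68c4, b23b98a, da08e13}.
That is 5 commits.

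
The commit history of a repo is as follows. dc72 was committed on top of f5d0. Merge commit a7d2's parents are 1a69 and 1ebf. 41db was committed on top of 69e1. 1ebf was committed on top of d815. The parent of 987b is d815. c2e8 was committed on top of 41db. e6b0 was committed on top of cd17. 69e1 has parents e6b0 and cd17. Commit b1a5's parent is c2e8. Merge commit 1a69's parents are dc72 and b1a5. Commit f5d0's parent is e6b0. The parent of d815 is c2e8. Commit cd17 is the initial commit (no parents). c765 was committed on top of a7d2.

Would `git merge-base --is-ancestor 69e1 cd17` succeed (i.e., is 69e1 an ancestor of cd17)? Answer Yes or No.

Ancestors of cd17: {cd17}.
69e1 is not in that set, so it is not an ancestor of cd17.

No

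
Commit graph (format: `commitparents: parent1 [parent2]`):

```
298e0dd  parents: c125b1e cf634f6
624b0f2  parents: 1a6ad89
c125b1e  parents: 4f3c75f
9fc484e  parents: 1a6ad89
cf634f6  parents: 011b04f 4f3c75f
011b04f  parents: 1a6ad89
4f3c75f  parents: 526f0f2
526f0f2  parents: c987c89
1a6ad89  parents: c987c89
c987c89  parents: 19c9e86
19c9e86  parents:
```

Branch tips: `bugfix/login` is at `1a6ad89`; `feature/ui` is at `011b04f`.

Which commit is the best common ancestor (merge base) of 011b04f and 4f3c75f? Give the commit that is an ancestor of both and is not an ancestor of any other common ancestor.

c987c89

Ancestors of 011b04f: {011b04f, 19c9e86, 1a6ad89, c987c89}.
Ancestors of 4f3c75f: {19c9e86, 4f3c75f, 526f0f2, c987c89}.
Common ancestors: {19c9e86, c987c89}.
Among these, c987c89 is not an ancestor of any other common ancestor — it is the merge base.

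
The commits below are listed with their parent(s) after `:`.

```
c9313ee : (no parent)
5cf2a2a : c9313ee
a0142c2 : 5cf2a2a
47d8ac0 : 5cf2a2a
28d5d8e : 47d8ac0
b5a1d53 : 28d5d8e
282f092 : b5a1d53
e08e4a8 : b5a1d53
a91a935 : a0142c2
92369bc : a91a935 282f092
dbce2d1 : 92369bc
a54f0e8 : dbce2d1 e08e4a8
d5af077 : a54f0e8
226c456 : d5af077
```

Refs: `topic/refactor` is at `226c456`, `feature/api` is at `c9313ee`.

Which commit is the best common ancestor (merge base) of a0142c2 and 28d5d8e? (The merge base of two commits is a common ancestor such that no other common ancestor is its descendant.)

5cf2a2a

Ancestors of a0142c2: {5cf2a2a, a0142c2, c9313ee}.
Ancestors of 28d5d8e: {28d5d8e, 47d8ac0, 5cf2a2a, c9313ee}.
Common ancestors: {5cf2a2a, c9313ee}.
Among these, 5cf2a2a is not an ancestor of any other common ancestor — it is the merge base.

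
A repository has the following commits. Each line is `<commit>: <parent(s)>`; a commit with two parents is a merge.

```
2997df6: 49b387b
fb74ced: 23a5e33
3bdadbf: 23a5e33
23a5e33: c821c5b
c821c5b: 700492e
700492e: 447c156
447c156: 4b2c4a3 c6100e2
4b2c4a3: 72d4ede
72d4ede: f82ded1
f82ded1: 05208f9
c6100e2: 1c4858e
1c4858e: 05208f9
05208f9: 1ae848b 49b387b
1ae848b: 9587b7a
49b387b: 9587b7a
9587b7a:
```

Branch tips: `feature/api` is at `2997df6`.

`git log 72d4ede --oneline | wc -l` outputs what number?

Walking parent pointers from 72d4ede: reachable set = {05208f9, 1ae848b, 49b387b, 72d4ede, 9587b7a, f82ded1}.
That is 6 commits.

6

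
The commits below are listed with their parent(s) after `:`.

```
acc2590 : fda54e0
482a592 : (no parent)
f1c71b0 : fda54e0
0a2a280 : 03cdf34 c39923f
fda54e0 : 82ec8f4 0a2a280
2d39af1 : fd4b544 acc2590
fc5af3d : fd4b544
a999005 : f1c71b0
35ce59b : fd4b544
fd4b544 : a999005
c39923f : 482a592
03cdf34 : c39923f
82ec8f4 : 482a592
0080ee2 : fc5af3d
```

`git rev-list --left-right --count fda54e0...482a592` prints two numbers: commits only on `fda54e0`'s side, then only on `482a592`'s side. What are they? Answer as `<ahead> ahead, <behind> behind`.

Reachable from fda54e0: {03cdf34, 0a2a280, 482a592, 82ec8f4, c39923f, fda54e0}.
Reachable from 482a592: {482a592}.
Only in fda54e0's history (ahead): {03cdf34, 0a2a280, 82ec8f4, c39923f, fda54e0} — 5.
Only in 482a592's history (behind): {} — 0.

5 ahead, 0 behind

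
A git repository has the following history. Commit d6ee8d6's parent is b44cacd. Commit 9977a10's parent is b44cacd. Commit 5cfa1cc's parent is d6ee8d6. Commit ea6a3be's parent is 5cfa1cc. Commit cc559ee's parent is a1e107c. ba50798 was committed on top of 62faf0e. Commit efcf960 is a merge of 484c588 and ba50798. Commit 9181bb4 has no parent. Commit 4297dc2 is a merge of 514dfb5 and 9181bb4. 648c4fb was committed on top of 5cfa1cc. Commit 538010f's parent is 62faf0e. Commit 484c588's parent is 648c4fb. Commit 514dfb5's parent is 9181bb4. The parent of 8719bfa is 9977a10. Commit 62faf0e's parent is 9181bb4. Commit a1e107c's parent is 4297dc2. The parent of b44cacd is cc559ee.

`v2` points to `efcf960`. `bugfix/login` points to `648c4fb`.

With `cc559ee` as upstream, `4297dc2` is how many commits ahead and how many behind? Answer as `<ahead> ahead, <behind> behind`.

0 ahead, 2 behind

Reachable from 4297dc2: {4297dc2, 514dfb5, 9181bb4}.
Reachable from cc559ee: {4297dc2, 514dfb5, 9181bb4, a1e107c, cc559ee}.
Only in 4297dc2's history (ahead): {} — 0.
Only in cc559ee's history (behind): {a1e107c, cc559ee} — 2.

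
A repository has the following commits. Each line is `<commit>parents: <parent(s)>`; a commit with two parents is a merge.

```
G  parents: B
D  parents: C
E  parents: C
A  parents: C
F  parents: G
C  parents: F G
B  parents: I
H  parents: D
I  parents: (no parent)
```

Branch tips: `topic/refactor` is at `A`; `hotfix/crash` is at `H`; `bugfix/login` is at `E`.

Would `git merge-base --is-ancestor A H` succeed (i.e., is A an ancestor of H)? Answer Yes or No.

Ancestors of H: {B, C, D, F, G, H, I}.
A is not in that set, so it is not an ancestor of H.

No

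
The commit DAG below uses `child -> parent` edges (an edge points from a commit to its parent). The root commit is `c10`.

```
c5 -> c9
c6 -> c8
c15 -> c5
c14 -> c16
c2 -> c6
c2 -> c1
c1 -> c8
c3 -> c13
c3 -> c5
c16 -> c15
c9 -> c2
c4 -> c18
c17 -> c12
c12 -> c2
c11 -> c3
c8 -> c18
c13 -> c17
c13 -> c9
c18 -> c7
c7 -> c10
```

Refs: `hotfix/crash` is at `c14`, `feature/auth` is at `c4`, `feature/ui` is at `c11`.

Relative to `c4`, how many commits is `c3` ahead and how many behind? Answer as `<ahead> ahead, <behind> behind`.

10 ahead, 1 behind

Reachable from c3: {c1, c10, c12, c13, c17, c18, c2, c3, c5, c6, c7, c8, c9}.
Reachable from c4: {c10, c18, c4, c7}.
Only in c3's history (ahead): {c1, c12, c13, c17, c2, c3, c5, c6, c8, c9} — 10.
Only in c4's history (behind): {c4} — 1.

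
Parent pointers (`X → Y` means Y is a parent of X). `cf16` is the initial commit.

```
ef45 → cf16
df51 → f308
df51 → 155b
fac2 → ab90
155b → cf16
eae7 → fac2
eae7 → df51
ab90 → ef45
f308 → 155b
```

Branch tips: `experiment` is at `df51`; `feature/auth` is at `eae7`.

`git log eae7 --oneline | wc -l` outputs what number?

8

Walking parent pointers from eae7: reachable set = {155b, ab90, cf16, df51, eae7, ef45, f308, fac2}.
That is 8 commits.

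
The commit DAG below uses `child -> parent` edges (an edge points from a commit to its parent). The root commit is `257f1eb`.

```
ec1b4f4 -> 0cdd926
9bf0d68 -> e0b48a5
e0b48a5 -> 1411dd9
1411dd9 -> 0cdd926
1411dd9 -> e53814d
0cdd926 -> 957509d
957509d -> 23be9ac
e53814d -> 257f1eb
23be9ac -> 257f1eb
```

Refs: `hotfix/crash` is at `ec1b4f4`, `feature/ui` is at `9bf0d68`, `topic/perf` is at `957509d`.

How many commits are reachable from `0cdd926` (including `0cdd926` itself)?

4

Walking parent pointers from 0cdd926: reachable set = {0cdd926, 23be9ac, 257f1eb, 957509d}.
That is 4 commits.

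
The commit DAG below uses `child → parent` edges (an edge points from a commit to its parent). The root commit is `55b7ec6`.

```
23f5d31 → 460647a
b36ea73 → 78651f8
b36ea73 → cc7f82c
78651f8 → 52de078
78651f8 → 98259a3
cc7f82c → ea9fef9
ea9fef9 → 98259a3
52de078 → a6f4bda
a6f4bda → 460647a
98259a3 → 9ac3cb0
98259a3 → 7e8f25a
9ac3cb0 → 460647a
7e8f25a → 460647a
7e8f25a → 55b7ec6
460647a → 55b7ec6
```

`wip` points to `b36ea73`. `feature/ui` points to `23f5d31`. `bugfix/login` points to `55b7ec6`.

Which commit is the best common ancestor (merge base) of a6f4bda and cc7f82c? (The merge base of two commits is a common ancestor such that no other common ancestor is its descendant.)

460647a

Ancestors of a6f4bda: {460647a, 55b7ec6, a6f4bda}.
Ancestors of cc7f82c: {460647a, 55b7ec6, 7e8f25a, 98259a3, 9ac3cb0, cc7f82c, ea9fef9}.
Common ancestors: {460647a, 55b7ec6}.
Among these, 460647a is not an ancestor of any other common ancestor — it is the merge base.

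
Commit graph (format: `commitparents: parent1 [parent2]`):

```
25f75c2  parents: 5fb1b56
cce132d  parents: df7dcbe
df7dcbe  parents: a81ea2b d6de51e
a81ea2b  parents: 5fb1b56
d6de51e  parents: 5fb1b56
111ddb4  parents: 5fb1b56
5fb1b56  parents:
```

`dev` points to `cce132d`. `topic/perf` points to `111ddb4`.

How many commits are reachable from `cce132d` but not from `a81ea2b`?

3

Reachable from cce132d: {5fb1b56, a81ea2b, cce132d, d6de51e, df7dcbe}.
Reachable from a81ea2b: {5fb1b56, a81ea2b}.
In cce132d's history but not a81ea2b's: {cce132d, d6de51e, df7dcbe} — 3 commits.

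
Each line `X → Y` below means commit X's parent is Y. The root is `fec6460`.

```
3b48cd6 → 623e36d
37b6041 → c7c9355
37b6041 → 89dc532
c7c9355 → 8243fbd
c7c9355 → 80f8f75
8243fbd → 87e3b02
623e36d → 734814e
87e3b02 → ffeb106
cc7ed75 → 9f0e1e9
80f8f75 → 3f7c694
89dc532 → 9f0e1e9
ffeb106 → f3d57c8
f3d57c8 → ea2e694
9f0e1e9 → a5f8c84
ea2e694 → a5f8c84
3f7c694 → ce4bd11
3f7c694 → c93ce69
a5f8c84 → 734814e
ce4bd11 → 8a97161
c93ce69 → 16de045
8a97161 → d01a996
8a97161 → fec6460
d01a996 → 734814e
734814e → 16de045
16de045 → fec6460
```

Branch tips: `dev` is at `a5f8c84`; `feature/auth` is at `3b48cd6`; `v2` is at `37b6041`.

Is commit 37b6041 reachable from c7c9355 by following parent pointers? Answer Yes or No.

Ancestors of c7c9355: {16de045, 3f7c694, 734814e, 80f8f75, 8243fbd, 87e3b02, 8a97161, a5f8c84, c7c9355, c93ce69, ce4bd11, d01a996, ea2e694, f3d57c8, fec6460, ffeb106}.
37b6041 is not in that set, so it is not an ancestor of c7c9355.

No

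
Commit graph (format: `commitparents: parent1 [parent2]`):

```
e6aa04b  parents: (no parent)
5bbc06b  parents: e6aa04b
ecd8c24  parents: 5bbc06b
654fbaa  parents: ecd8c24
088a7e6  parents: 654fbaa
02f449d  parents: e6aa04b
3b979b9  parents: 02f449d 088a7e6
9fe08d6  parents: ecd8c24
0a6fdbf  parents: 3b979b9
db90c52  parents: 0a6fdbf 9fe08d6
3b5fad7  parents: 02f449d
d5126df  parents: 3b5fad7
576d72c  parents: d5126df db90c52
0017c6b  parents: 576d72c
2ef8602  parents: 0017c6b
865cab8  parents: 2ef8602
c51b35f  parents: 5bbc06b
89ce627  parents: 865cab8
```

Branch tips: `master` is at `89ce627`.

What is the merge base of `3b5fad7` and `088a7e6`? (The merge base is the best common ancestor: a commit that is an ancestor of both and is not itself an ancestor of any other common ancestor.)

Ancestors of 3b5fad7: {02f449d, 3b5fad7, e6aa04b}.
Ancestors of 088a7e6: {088a7e6, 5bbc06b, 654fbaa, e6aa04b, ecd8c24}.
Common ancestors: {e6aa04b}.
The only common ancestor is e6aa04b, so it is the merge base.

e6aa04b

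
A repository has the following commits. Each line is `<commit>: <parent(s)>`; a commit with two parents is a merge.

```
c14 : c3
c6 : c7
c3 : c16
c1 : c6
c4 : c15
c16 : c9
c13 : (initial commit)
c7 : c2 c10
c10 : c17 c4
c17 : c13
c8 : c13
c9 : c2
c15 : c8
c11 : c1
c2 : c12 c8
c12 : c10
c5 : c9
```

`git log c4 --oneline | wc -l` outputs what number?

4

Walking parent pointers from c4: reachable set = {c13, c15, c4, c8}.
That is 4 commits.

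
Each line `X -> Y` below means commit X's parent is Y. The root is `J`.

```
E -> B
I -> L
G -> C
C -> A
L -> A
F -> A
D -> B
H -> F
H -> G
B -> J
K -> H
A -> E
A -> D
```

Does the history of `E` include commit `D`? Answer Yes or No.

No

Ancestors of E: {B, E, J}.
D is not in that set, so it is not an ancestor of E.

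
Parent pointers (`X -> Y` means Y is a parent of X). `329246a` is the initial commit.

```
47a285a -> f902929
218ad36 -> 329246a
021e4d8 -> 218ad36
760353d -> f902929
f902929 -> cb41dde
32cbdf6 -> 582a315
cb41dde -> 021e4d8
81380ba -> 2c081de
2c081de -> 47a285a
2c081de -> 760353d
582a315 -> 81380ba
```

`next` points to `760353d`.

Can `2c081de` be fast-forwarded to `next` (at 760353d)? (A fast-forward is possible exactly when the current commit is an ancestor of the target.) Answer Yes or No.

A fast-forward from 2c081de to 760353d is possible iff 2c081de is an ancestor of 760353d.
Ancestors of 760353d: {021e4d8, 218ad36, 329246a, 760353d, cb41dde, f902929}.
2c081de is not among them, so fast-forward is not possible.

No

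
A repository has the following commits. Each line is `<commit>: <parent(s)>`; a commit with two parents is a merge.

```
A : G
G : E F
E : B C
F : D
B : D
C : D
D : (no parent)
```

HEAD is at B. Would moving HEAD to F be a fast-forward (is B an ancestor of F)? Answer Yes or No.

A fast-forward from B to F is possible iff B is an ancestor of F.
Ancestors of F: {D, F}.
B is not among them, so fast-forward is not possible.

No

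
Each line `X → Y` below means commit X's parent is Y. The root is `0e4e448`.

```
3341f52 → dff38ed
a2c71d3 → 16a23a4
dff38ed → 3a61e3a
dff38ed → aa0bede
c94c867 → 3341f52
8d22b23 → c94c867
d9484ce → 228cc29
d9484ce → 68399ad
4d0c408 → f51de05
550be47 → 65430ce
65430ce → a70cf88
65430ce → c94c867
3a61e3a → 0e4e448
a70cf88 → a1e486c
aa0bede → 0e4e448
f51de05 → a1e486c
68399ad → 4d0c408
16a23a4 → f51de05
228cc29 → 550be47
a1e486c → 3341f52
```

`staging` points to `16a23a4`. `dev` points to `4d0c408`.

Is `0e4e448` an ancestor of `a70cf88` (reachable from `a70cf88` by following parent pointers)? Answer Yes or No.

Ancestors of a70cf88 (commits reachable by following parents): {0e4e448, 3341f52, 3a61e3a, a1e486c, a70cf88, aa0bede, dff38ed}.
0e4e448 is in that set, so it is an ancestor of a70cf88.

Yes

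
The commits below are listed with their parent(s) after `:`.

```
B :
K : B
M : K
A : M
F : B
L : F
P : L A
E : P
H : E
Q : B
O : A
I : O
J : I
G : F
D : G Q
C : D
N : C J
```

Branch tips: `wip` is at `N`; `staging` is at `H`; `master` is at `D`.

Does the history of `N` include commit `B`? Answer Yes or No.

Ancestors of N (commits reachable by following parents): {A, B, C, D, F, G, I, J, K, M, N, O, Q}.
B is in that set, so it is an ancestor of N.

Yes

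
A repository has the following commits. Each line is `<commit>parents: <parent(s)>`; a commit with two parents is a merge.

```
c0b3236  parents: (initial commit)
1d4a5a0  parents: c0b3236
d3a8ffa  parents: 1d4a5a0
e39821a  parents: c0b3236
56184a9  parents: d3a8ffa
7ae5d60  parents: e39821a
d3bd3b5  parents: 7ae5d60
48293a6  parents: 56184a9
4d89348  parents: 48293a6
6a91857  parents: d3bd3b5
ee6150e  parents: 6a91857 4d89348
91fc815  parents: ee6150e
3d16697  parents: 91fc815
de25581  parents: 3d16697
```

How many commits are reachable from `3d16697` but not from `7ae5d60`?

10

Reachable from 3d16697: {1d4a5a0, 3d16697, 48293a6, 4d89348, 56184a9, 6a91857, 7ae5d60, 91fc815, c0b3236, d3a8ffa, d3bd3b5, e39821a, ee6150e}.
Reachable from 7ae5d60: {7ae5d60, c0b3236, e39821a}.
In 3d16697's history but not 7ae5d60's: {1d4a5a0, 3d16697, 48293a6, 4d89348, 56184a9, 6a91857, 91fc815, d3a8ffa, d3bd3b5, ee6150e} — 10 commits.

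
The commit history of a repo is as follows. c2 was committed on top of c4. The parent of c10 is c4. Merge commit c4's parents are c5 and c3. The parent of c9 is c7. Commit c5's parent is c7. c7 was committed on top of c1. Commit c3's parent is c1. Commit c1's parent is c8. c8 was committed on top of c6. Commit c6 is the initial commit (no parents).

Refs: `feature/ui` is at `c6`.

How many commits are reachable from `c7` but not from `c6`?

Reachable from c7: {c1, c6, c7, c8}.
Reachable from c6: {c6}.
In c7's history but not c6's: {c1, c7, c8} — 3 commits.

3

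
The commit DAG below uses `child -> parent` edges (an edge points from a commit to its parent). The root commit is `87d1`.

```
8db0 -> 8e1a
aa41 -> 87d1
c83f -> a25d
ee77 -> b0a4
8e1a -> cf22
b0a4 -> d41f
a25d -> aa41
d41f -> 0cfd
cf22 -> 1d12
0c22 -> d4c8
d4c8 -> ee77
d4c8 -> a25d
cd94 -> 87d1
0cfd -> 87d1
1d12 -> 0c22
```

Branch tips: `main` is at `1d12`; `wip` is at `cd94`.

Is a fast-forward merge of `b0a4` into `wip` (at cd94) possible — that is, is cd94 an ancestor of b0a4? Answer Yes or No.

No

A fast-forward from cd94 to b0a4 is possible iff cd94 is an ancestor of b0a4.
Ancestors of b0a4: {0cfd, 87d1, b0a4, d41f}.
cd94 is not among them, so fast-forward is not possible.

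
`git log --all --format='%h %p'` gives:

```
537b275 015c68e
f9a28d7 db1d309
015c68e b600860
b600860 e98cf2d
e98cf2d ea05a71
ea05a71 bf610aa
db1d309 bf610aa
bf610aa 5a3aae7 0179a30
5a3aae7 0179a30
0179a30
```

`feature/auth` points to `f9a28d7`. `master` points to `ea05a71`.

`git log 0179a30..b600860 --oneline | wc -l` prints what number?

5

Reachable from b600860: {0179a30, 5a3aae7, b600860, bf610aa, e98cf2d, ea05a71}.
Reachable from 0179a30: {0179a30}.
In b600860's history but not 0179a30's: {5a3aae7, b600860, bf610aa, e98cf2d, ea05a71} — 5 commits.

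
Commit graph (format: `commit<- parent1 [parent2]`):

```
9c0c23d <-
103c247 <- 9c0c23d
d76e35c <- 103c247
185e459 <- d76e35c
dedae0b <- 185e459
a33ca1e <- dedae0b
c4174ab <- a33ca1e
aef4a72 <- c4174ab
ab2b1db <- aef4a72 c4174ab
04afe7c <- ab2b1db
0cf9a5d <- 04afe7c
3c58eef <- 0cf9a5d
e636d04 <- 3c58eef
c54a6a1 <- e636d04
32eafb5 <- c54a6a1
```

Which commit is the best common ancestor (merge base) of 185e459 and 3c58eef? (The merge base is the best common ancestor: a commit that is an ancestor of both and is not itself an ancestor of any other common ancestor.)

Ancestors of 185e459: {103c247, 185e459, 9c0c23d, d76e35c}.
Ancestors of 3c58eef: {04afe7c, 0cf9a5d, 103c247, 185e459, 3c58eef, 9c0c23d, a33ca1e, ab2b1db, aef4a72, c4174ab, d76e35c, dedae0b}.
Common ancestors: {103c247, 185e459, 9c0c23d, d76e35c}.
Among these, 185e459 is not an ancestor of any other common ancestor — it is the merge base.

185e459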